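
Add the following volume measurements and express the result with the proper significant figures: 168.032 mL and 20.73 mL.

188.76 mL

168.032 mL + 20.73 mL = 188.762 mL.
Addition/subtraction keeps the fewest decimal places: 168.032 → 3 decimal places, 20.73 → 2 decimal places; limit is 2.
Rounded to 2 decimal places: 188.76 mL.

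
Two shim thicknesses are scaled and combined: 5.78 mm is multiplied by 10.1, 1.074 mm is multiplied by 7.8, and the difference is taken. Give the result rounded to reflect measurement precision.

5.78 × 10.1 = 58.378 → 58.4 mm (3 s.f., last digit at the 10^-1 place).
1.074 × 7.8 = 8.3772 → 8.4 mm (2 s.f., last digit at the 10^-1 place).
Difference: 50.0008 mm; keep the coarser place, 10^-1.
Result: 50.0 mm.

50.0 mm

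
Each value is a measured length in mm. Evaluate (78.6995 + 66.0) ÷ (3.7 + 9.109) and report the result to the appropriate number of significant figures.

11.3

78.6995 + 66.0 = 144.6995, limited to 1 d.p. → 4 s.f.; 3.7 + 9.109 = 12.809, limited to 1 d.p. → 3 s.f.
Carrying full precision, 144.6995 ÷ 12.809 = 11.2967054415…; keep min(4, 3) = 3 s.f.
Rounded to 3 significant figures: 11.3.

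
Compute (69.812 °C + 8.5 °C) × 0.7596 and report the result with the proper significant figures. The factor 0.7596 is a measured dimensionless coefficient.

59.5 °C

69.812 °C + 8.5 °C = 78.312 °C; the sum is limited to 1 decimal place (3 s.f.).
Carrying full precision, 78.312 × 0.7596 = 59.4857952 °C; 0.7596 has 4 s.f., so the result keeps min(3, 4) = 3 s.f.
Rounded to 3 significant figures: 59.5 °C.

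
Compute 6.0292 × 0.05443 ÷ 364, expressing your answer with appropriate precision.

9.02 × 10⁻⁴

6.0292 × 0.05443 ÷ 364 = 0.000901564164835…
Multiplication/division keeps the fewest significant figures: 6.0292 → 5 s.f., 0.05443 → 4 s.f., 364 → 3 s.f.; limit is 3.
Rounded to 3 significant figures: 9.02 × 10⁻⁴.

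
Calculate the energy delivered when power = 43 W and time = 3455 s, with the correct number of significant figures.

energy delivered = 43 W × 3455 s = 148565 J.
43 has 2 significant figures; 3455 has 4.
Division/multiplication keeps the fewest: 2 significant figures.
Rounded: 1.5 × 10⁵ J.

1.5 × 10⁵ J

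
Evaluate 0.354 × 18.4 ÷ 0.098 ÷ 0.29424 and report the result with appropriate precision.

2.3 × 10²

0.354 × 18.4 ÷ 0.098 ÷ 0.29424 = 225.888071379…
Multiplication/division keeps the fewest significant figures: 0.354 → 3 s.f., 18.4 → 3 s.f., 0.098 → 2 s.f., 0.29424 → 5 s.f.; limit is 2.
Rounded to 2 significant figures: 2.3 × 10².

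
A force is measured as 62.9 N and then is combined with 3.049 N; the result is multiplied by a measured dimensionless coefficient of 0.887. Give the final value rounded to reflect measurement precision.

62.9 N + 3.049 N = 65.949 N; the sum is limited to 1 decimal place (3 s.f.).
Carrying full precision, 65.949 × 0.887 = 58.496763 N; 0.887 has 3 s.f., so the result keeps min(3, 3) = 3 s.f.
Rounded to 3 significant figures: 58.5 N.

58.5 N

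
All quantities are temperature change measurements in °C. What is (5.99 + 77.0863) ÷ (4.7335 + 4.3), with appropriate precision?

9.2

5.99 + 77.0863 = 83.0763, limited to 2 d.p. → 4 s.f.; 4.7335 + 4.3 = 9.0335, limited to 1 d.p. → 2 s.f.
Carrying full precision, 83.0763 ÷ 9.0335 = 9.19646869984…; keep min(4, 2) = 2 s.f.
Rounded to 2 significant figures: 9.2.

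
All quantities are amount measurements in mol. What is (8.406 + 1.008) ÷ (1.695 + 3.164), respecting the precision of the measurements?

8.406 + 1.008 = 9.414, limited to 3 d.p. → 4 s.f.; 1.695 + 3.164 = 4.859, limited to 3 d.p. → 4 s.f.
Carrying full precision, 9.414 ÷ 4.859 = 1.93743568636…; keep min(4, 4) = 4 s.f.
Rounded to 4 significant figures: 1.937.

1.937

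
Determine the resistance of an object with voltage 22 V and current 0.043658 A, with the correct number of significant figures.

resistance = 22 V ÷ 0.043658 A = 503.916807916… Ω.
22 has 2 significant figures; 0.043658 has 5.
Division/multiplication keeps the fewest: 2 significant figures.
Rounded: 5.0 × 10^2 Ω.

5.0 × 10^2 Ω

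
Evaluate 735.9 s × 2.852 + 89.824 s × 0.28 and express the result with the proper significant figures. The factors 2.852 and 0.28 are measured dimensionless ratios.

735.9 × 2.852 = 2098.7868 → 2099 s (4 s.f., last digit at the 10^0 place).
89.824 × 0.28 = 25.15072 → 25 s (2 s.f., last digit at the 10^0 place).
Sum: 2123.93752 s; keep the coarser place, 10^0.
Result: 2124 s.

2124 s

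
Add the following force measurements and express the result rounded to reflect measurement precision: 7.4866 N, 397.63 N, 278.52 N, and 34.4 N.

7.4866 N + 397.63 N + 278.52 N + 34.4 N = 718.0366 N.
Addition/subtraction keeps the fewest decimal places: 7.4866 → 4 decimal places, 397.63 → 2 decimal places, 278.52 → 2 decimal places, 34.4 → 1 decimal place; limit is 1.
Rounded to 1 decimal place: 718.0 N.

718.0 N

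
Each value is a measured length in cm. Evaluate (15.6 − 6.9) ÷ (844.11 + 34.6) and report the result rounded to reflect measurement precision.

0.0099

15.6 − 6.9 = 8.7, limited to 1 d.p. → 2 s.f.; 844.11 + 34.6 = 878.71, limited to 1 d.p. → 4 s.f.
Carrying full precision, 8.7 ÷ 878.71 = 0.00990087742259…; keep min(2, 4) = 2 s.f.
Rounded to 2 significant figures: 0.0099.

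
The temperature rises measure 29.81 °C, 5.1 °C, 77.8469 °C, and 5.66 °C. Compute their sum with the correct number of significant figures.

29.81 °C + 5.1 °C + 77.8469 °C + 5.66 °C = 118.4169 °C.
Addition/subtraction keeps the fewest decimal places: 29.81 → 2 decimal places, 5.1 → 1 decimal place, 77.8469 → 4 decimal places, 5.66 → 2 decimal places; limit is 1.
Rounded to 1 decimal place: 118.4 °C.

118.4 °C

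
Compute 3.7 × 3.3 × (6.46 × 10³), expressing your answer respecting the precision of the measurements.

7.9 × 10⁴

3.7 × 3.3 × (6.46 × 10³) = 78876.6
Multiplication/division keeps the fewest significant figures: 3.7 → 2 s.f., 3.3 → 2 s.f., 6.46 × 10³ → 3 s.f.; limit is 2.
Rounded to 2 significant figures: 7.9 × 10⁴.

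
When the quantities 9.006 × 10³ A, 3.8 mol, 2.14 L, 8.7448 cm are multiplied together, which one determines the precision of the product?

9.006 × 10³ A → 4 s.f.; 3.8 mol → 2 s.f.; 2.14 L → 3 s.f.; 8.7448 cm → 5 s.f.
The fewest is 2 significant figures, from 3.8 mol.

3.8 mol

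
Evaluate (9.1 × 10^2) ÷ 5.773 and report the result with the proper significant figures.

1.6 × 10^2

(9.1 × 10^2) ÷ 5.773 = 157.630348173…
Multiplication/division keeps the fewest significant figures: 9.1 × 10^2 → 2 s.f., 5.773 → 4 s.f.; limit is 2.
Rounded to 2 significant figures: 1.6 × 10^2.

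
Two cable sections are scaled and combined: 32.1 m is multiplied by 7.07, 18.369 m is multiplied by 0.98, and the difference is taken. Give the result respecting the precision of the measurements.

32.1 × 7.07 = 226.947 → 227 m (3 s.f., last digit at the 10^0 place).
18.369 × 0.98 = 18.00162 → 18 m (2 s.f., last digit at the 10^0 place).
Difference: 208.94538 m; keep the coarser place, 10^0.
Result: 209 m.

209 m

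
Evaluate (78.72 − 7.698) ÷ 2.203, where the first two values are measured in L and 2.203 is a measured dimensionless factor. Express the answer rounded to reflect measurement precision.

78.72 L − 7.698 L = 71.022 L; the difference is limited to 2 decimal places (4 s.f.).
Carrying full precision, 71.022 ÷ 2.203 = 32.23876532… L; 2.203 has 4 s.f., so the result keeps min(4, 4) = 4 s.f.
Rounded to 4 significant figures: 32.24 L.

32.24 L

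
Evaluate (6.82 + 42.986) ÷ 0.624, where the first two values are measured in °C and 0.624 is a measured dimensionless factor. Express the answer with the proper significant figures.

79.8 °C

6.82 °C + 42.986 °C = 49.806 °C; the sum is limited to 2 decimal places (4 s.f.).
Carrying full precision, 49.806 ÷ 0.624 = 79.8173076923… °C; 0.624 has 3 s.f., so the result keeps min(4, 3) = 3 s.f.
Rounded to 3 significant figures: 79.8 °C.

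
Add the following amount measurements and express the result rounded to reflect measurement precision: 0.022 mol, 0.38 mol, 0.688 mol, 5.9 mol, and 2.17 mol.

9.2 mol

0.022 mol + 0.38 mol + 0.688 mol + 5.9 mol + 2.17 mol = 9.160 mol.
Addition/subtraction keeps the fewest decimal places: 0.022 → 3 decimal places, 0.38 → 2 decimal places, 0.688 → 3 decimal places, 5.9 → 1 decimal place, 2.17 → 2 decimal places; limit is 1.
Rounded to 1 decimal place: 9.2 mol.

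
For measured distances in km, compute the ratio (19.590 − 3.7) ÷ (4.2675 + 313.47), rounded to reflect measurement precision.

19.590 − 3.7 = 15.890, limited to 1 d.p. → 3 s.f.; 4.2675 + 313.47 = 317.7375, limited to 2 d.p. → 5 s.f.
Carrying full precision, 15.890 ÷ 317.7375 = 0.0500098351627…; keep min(3, 5) = 3 s.f.
Rounded to 3 significant figures: 0.0500.

0.0500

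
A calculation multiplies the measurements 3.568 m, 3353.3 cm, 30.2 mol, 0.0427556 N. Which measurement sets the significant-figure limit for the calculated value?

30.2 mol

3.568 m → 4 s.f.; 3353.3 cm → 5 s.f.; 30.2 mol → 3 s.f.; 0.0427556 N → 6 s.f.
The fewest is 3 significant figures, from 30.2 mol.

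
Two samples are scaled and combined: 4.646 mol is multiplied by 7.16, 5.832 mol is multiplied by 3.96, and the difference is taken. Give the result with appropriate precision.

4.646 × 7.16 = 33.26536 → 33.3 mol (3 s.f., last digit at the 10^-1 place).
5.832 × 3.96 = 23.09472 → 23.1 mol (3 s.f., last digit at the 10^-1 place).
Difference: 10.17064 mol; keep the coarser place, 10^-1.
Result: 10.2 mol.

10.2 mol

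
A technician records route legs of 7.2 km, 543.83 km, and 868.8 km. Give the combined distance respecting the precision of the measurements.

7.2 km + 543.83 km + 868.8 km = 1419.83 km.
Addition/subtraction keeps the fewest decimal places: 7.2 → 1 decimal place, 543.83 → 2 decimal places, 868.8 → 1 decimal place; limit is 1.
Rounded to 1 decimal place: 1.4198 × 10^3 km.

1.4198 × 10^3 km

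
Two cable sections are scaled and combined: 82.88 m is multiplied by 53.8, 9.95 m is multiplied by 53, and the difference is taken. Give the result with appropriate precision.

82.88 × 53.8 = 4458.944 → 4.46 × 10³ m (3 s.f., last digit at the 10^1 place).
9.95 × 53 = 527.35 → 5.3 × 10² m (2 s.f., last digit at the 10^1 place).
Difference: 3931.594 m; keep the coarser place, 10^1.
Result: 3.93 × 10³ m.

3.93 × 10³ m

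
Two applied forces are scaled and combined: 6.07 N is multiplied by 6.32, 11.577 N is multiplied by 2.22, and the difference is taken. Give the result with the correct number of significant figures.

6.07 × 6.32 = 38.3624 → 38.4 N (3 s.f., last digit at the 10^-1 place).
11.577 × 2.22 = 25.70094 → 25.7 N (3 s.f., last digit at the 10^-1 place).
Difference: 12.66146 N; keep the coarser place, 10^-1.
Result: 12.7 N.

12.7 N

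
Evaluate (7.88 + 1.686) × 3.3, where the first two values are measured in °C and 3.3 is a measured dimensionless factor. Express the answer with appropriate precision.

32 °C

7.88 °C + 1.686 °C = 9.566 °C; the sum is limited to 2 decimal places (3 s.f.).
Carrying full precision, 9.566 × 3.3 = 31.5678 °C; 3.3 has 2 s.f., so the result keeps min(3, 2) = 2 s.f.
Rounded to 2 significant figures: 32 °C.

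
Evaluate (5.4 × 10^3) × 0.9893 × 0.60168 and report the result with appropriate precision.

3.2 × 10^3

(5.4 × 10^3) × 0.9893 × 0.60168 = 3214.3069296
Multiplication/division keeps the fewest significant figures: 5.4 × 10^3 → 2 s.f., 0.9893 → 4 s.f., 0.60168 → 5 s.f.; limit is 2.
Rounded to 2 significant figures: 3.2 × 10^3.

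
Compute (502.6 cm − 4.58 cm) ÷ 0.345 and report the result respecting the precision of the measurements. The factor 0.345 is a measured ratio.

1.44 × 10^3 cm

502.6 cm − 4.58 cm = 498.02 cm; the difference is limited to 1 decimal place (4 s.f.).
Carrying full precision, 498.02 ÷ 0.345 = 1443.53623188… cm; 0.345 has 3 s.f., so the result keeps min(4, 3) = 3 s.f.
Rounded to 3 significant figures: 1.44 × 10^3 cm.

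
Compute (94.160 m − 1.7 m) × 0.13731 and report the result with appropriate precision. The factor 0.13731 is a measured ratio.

12.7 m

94.160 m − 1.7 m = 92.460 m; the difference is limited to 1 decimal place (3 s.f.).
Carrying full precision, 92.460 × 0.13731 = 12.6956826 m; 0.13731 has 5 s.f., so the result keeps min(3, 5) = 3 s.f.
Rounded to 3 significant figures: 12.7 m.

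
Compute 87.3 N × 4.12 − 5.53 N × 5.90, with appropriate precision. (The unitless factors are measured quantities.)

87.3 × 4.12 = 359.676 → 360. N (3 s.f., last digit at the 10^0 place).
5.53 × 5.90 = 32.627 → 32.6 N (3 s.f., last digit at the 10^-1 place).
Difference: 327.049 N; keep the coarser place, 10^0.
Result: 327 N.

327 N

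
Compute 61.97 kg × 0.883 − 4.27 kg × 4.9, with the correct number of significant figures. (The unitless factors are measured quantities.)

34 kg

61.97 × 0.883 = 54.71951 → 54.7 kg (3 s.f., last digit at the 10^-1 place).
4.27 × 4.9 = 20.923 → 21 kg (2 s.f., last digit at the 10^0 place).
Difference: 33.79651 kg; keep the coarser place, 10^0.
Result: 34 kg.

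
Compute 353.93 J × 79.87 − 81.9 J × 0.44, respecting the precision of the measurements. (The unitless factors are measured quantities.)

2.823 × 10⁴ J

353.93 × 79.87 = 28268.3891 → 2.827 × 10⁴ J (4 s.f., last digit at the 10^1 place).
81.9 × 0.44 = 36.036 → 36 J (2 s.f., last digit at the 10^0 place).
Difference: 28232.3531 J; keep the coarser place, 10^1.
Result: 2.823 × 10⁴ J.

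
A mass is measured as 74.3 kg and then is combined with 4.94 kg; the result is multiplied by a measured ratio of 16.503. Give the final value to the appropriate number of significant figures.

1.31 × 10^3 kg

74.3 kg + 4.94 kg = 79.24 kg; the sum is limited to 1 decimal place (3 s.f.).
Carrying full precision, 79.24 × 16.503 = 1307.69772 kg; 16.503 has 5 s.f., so the result keeps min(3, 5) = 3 s.f.
Rounded to 3 significant figures: 1.31 × 10^3 kg.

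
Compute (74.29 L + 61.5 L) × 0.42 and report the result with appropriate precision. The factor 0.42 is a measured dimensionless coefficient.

57 L

74.29 L + 61.5 L = 135.79 L; the sum is limited to 1 decimal place (4 s.f.).
Carrying full precision, 135.79 × 0.42 = 57.0318 L; 0.42 has 2 s.f., so the result keeps min(4, 2) = 2 s.f.
Rounded to 2 significant figures: 57 L.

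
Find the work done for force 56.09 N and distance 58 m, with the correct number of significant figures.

work done = 56.09 N × 58 m = 3253.22 J.
56.09 has 4 significant figures; 58 has 2.
Division/multiplication keeps the fewest: 2 significant figures.
Rounded: 3.3 × 10³ J.

3.3 × 10³ J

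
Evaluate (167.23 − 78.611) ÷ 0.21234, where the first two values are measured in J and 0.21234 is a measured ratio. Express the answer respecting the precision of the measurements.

417.3 J

167.23 J − 78.611 J = 88.619 J; the difference is limited to 2 decimal places (4 s.f.).
Carrying full precision, 88.619 ÷ 0.21234 = 417.344824338… J; 0.21234 has 5 s.f., so the result keeps min(4, 5) = 4 s.f.
Rounded to 4 significant figures: 417.3 J.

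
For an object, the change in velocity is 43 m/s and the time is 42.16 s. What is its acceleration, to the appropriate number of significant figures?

1.0 m/s²

acceleration = 43 m/s ÷ 42.16 s = 1.01992409867… m/s².
43 has 2 significant figures; 42.16 has 4.
Division/multiplication keeps the fewest: 2 significant figures.
Rounded: 1.0 m/s².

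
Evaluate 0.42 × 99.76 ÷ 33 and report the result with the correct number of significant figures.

0.42 × 99.76 ÷ 33 = 1.26967272727…
Multiplication/division keeps the fewest significant figures: 0.42 → 2 s.f., 99.76 → 4 s.f., 33 → 2 s.f.; limit is 2.
Rounded to 2 significant figures: 1.3.

1.3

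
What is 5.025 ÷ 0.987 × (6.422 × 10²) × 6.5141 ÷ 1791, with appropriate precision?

5.025 ÷ 0.987 × (6.422 × 10²) × 6.5141 ÷ 1791 = 11.8918124199…
Multiplication/division keeps the fewest significant figures: 5.025 → 4 s.f., 0.987 → 3 s.f., 6.422 × 10² → 4 s.f., 6.5141 → 5 s.f., 1791 → 4 s.f.; limit is 3.
Rounded to 3 significant figures: 11.9.

11.9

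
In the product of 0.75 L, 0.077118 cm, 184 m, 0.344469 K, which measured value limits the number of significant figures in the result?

0.75 L

0.75 L → 2 s.f.; 0.077118 cm → 5 s.f.; 184 m → 3 s.f.; 0.344469 K → 6 s.f.
The fewest is 2 significant figures, from 0.75 L.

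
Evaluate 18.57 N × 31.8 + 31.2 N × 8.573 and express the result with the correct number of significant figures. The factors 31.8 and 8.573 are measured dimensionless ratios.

18.57 × 31.8 = 590.526 → 591 N (3 s.f., last digit at the 10^0 place).
31.2 × 8.573 = 267.4776 → 267 N (3 s.f., last digit at the 10^0 place).
Sum: 858.0036 N; keep the coarser place, 10^0.
Result: 858 N.

858 N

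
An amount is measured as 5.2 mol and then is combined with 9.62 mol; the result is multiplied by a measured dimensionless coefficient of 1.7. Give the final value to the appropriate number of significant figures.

5.2 mol + 9.62 mol = 14.82 mol; the sum is limited to 1 decimal place (3 s.f.).
Carrying full precision, 14.82 × 1.7 = 25.194 mol; 1.7 has 2 s.f., so the result keeps min(3, 2) = 2 s.f.
Rounded to 2 significant figures: 25 mol.

25 mol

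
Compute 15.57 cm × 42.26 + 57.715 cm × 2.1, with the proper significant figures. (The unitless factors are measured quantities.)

15.57 × 42.26 = 657.9882 → 658.0 cm (4 s.f., last digit at the 10^-1 place).
57.715 × 2.1 = 121.2015 → 1.2 × 10^2 cm (2 s.f., last digit at the 10^1 place).
Sum: 779.1897 cm; keep the coarser place, 10^1.
Result: 7.8 × 10^2 cm.

7.8 × 10^2 cm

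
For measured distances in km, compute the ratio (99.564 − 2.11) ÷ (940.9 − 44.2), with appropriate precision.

0.1087

99.564 − 2.11 = 97.454, limited to 2 d.p. → 4 s.f.; 940.9 − 44.2 = 896.7, limited to 1 d.p. → 4 s.f.
Carrying full precision, 97.454 ÷ 896.7 = 0.108680718189…; keep min(4, 4) = 4 s.f.
Rounded to 4 significant figures: 0.1087.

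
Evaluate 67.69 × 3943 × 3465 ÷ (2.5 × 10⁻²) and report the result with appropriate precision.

67.69 × 3943 × 3465 ÷ (2.5 × 10⁻²) = 3.6992571462 × 10^10
Multiplication/division keeps the fewest significant figures: 67.69 → 4 s.f., 3943 → 4 s.f., 3465 → 4 s.f., 2.5 × 10⁻² → 2 s.f.; limit is 2.
Rounded to 2 significant figures: 3.7 × 10¹⁰.

3.7 × 10¹⁰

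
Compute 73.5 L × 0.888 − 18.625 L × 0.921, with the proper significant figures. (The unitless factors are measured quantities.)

73.5 × 0.888 = 65.268 → 65.3 L (3 s.f., last digit at the 10^-1 place).
18.625 × 0.921 = 17.153625 → 17.2 L (3 s.f., last digit at the 10^-1 place).
Difference: 48.114375 L; keep the coarser place, 10^-1.
Result: 48.1 L.

48.1 L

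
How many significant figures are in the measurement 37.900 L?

37.900: trailing zeros after a decimal point are significant.

5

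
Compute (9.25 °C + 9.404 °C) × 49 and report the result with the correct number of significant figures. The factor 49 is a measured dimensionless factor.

9.25 °C + 9.404 °C = 18.654 °C; the sum is limited to 2 decimal places (4 s.f.).
Carrying full precision, 18.654 × 49 = 914.046 °C; 49 has 2 s.f., so the result keeps min(4, 2) = 2 s.f.
Rounded to 2 significant figures: 9.1 × 10^2 °C.

9.1 × 10^2 °C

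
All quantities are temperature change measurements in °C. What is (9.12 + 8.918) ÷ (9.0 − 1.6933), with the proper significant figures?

2.5

9.12 + 8.918 = 18.038, limited to 2 d.p. → 4 s.f.; 9.0 − 1.6933 = 7.3067, limited to 1 d.p. → 2 s.f.
Carrying full precision, 18.038 ÷ 7.3067 = 2.46869311728…; keep min(4, 2) = 2 s.f.
Rounded to 2 significant figures: 2.5.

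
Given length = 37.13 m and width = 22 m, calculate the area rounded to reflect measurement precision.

area = 37.13 m × 22 m = 816.86 m².
37.13 has 4 significant figures; 22 has 2.
Division/multiplication keeps the fewest: 2 significant figures.
Rounded: 8.2 × 10² m².

8.2 × 10² m²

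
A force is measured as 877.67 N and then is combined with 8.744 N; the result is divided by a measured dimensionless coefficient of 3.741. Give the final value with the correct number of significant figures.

877.67 N + 8.744 N = 886.414 N; the sum is limited to 2 decimal places (5 s.f.).
Carrying full precision, 886.414 ÷ 3.741 = 236.945736434… N; 3.741 has 4 s.f., so the result keeps min(5, 4) = 4 s.f.
Rounded to 4 significant figures: 236.9 N.

236.9 N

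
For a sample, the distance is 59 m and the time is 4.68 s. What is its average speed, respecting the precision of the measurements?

13 m/s

average speed = 59 m ÷ 4.68 s = 12.6068376068… m/s.
59 has 2 significant figures; 4.68 has 3.
Division/multiplication keeps the fewest: 2 significant figures.
Rounded: 13 m/s.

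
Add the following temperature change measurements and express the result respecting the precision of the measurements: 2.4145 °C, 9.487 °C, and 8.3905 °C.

2.4145 °C + 9.487 °C + 8.3905 °C = 20.2920 °C.
Addition/subtraction keeps the fewest decimal places: 2.4145 → 4 decimal places, 9.487 → 3 decimal places, 8.3905 → 4 decimal places; limit is 3.
Rounded to 3 decimal places: 20.292 °C.

20.292 °C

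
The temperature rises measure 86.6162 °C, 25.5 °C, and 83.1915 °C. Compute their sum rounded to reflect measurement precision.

195.3 °C

86.6162 °C + 25.5 °C + 83.1915 °C = 195.3077 °C.
Addition/subtraction keeps the fewest decimal places: 86.6162 → 4 decimal places, 25.5 → 1 decimal place, 83.1915 → 4 decimal places; limit is 1.
Rounded to 1 decimal place: 195.3 °C.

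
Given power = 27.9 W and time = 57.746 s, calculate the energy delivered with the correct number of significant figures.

energy delivered = 27.9 W × 57.746 s = 1611.1134 J.
27.9 has 3 significant figures; 57.746 has 5.
Division/multiplication keeps the fewest: 3 significant figures.
Rounded: 1.61 × 10³ J.

1.61 × 10³ J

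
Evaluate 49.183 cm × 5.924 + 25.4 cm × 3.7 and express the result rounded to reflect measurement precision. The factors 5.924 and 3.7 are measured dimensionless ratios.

3.85 × 10^2 cm

49.183 × 5.924 = 291.360092 → 291.4 cm (4 s.f., last digit at the 10^-1 place).
25.4 × 3.7 = 93.98 → 94 cm (2 s.f., last digit at the 10^0 place).
Sum: 385.340092 cm; keep the coarser place, 10^0.
Result: 3.85 × 10^2 cm.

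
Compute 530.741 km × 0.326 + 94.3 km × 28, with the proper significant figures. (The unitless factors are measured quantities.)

2.8 × 10³ km

530.741 × 0.326 = 173.021566 → 173 km (3 s.f., last digit at the 10^0 place).
94.3 × 28 = 2640.4 → 2.6 × 10³ km (2 s.f., last digit at the 10^2 place).
Sum: 2813.421566 km; keep the coarser place, 10^2.
Result: 2.8 × 10³ km.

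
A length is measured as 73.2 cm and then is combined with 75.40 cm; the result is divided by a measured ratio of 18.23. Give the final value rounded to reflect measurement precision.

8.151 cm

73.2 cm + 75.40 cm = 148.60 cm; the sum is limited to 1 decimal place (4 s.f.).
Carrying full precision, 148.60 ÷ 18.23 = 8.1513987932… cm; 18.23 has 4 s.f., so the result keeps min(4, 4) = 4 s.f.
Rounded to 4 significant figures: 8.151 cm.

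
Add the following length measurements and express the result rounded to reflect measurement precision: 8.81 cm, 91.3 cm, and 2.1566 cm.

8.81 cm + 91.3 cm + 2.1566 cm = 102.2666 cm.
Addition/subtraction keeps the fewest decimal places: 8.81 → 2 decimal places, 91.3 → 1 decimal place, 2.1566 → 4 decimal places; limit is 1.
Rounded to 1 decimal place: 102.3 cm.

102.3 cm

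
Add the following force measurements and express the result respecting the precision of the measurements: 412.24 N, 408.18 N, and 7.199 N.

412.24 N + 408.18 N + 7.199 N = 827.619 N.
Addition/subtraction keeps the fewest decimal places: 412.24 → 2 decimal places, 408.18 → 2 decimal places, 7.199 → 3 decimal places; limit is 2.
Rounded to 2 decimal places: 827.62 N.

827.62 N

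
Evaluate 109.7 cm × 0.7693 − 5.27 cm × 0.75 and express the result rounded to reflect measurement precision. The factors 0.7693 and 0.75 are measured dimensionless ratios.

80.4 cm

109.7 × 0.7693 = 84.39221 → 84.39 cm (4 s.f., last digit at the 10^-2 place).
5.27 × 0.75 = 3.9525 → 4.0 cm (2 s.f., last digit at the 10^-1 place).
Difference: 80.43971 cm; keep the coarser place, 10^-1.
Result: 80.4 cm.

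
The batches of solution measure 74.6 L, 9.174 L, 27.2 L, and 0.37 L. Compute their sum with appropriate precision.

111.3 L

74.6 L + 9.174 L + 27.2 L + 0.37 L = 111.344 L.
Addition/subtraction keeps the fewest decimal places: 74.6 → 1 decimal place, 9.174 → 3 decimal places, 27.2 → 1 decimal place, 0.37 → 2 decimal places; limit is 1.
Rounded to 1 decimal place: 111.3 L.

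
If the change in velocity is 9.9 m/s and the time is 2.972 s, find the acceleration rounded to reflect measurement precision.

acceleration = 9.9 m/s ÷ 2.972 s = 3.33109017497… m/s².
9.9 has 2 significant figures; 2.972 has 4.
Division/multiplication keeps the fewest: 2 significant figures.
Rounded: 3.3 m/s².

3.3 m/s²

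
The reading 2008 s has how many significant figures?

4

2008: zeros between nonzero digits are significant.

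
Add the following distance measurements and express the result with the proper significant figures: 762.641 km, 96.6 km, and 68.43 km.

927.7 km

762.641 km + 96.6 km + 68.43 km = 927.671 km.
Addition/subtraction keeps the fewest decimal places: 762.641 → 3 decimal places, 96.6 → 1 decimal place, 68.43 → 2 decimal places; limit is 1.
Rounded to 1 decimal place: 927.7 km.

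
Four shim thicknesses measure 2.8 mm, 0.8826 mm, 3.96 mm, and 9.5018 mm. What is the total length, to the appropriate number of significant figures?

17.1 mm

2.8 mm + 0.8826 mm + 3.96 mm + 9.5018 mm = 17.1444 mm.
Addition/subtraction keeps the fewest decimal places: 2.8 → 1 decimal place, 0.8826 → 4 decimal places, 3.96 → 2 decimal places, 9.5018 → 4 decimal places; limit is 1.
Rounded to 1 decimal place: 17.1 mm.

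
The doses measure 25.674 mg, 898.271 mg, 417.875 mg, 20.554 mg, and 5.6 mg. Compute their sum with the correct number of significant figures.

1368.0 mg

25.674 mg + 898.271 mg + 417.875 mg + 20.554 mg + 5.6 mg = 1367.974 mg.
Addition/subtraction keeps the fewest decimal places: 25.674 → 3 decimal places, 898.271 → 3 decimal places, 417.875 → 3 decimal places, 20.554 → 3 decimal places, 5.6 → 1 decimal place; limit is 1.
Rounded to 1 decimal place: 1368.0 mg.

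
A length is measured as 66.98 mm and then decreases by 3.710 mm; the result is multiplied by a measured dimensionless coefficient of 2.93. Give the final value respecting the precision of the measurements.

1.85 × 10² mm

66.98 mm − 3.710 mm = 63.270 mm; the difference is limited to 2 decimal places (4 s.f.).
Carrying full precision, 63.270 × 2.93 = 185.3811 mm; 2.93 has 3 s.f., so the result keeps min(4, 3) = 3 s.f.
Rounded to 3 significant figures: 1.85 × 10² mm.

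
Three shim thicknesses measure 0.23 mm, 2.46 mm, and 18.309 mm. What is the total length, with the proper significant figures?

0.23 mm + 2.46 mm + 18.309 mm = 20.999 mm.
Addition/subtraction keeps the fewest decimal places: 0.23 → 2 decimal places, 2.46 → 2 decimal places, 18.309 → 3 decimal places; limit is 2.
Rounded to 2 decimal places: 21.00 mm.

21.00 mm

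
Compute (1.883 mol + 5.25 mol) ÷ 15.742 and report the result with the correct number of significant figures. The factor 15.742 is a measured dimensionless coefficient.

0.453 mol

1.883 mol + 5.25 mol = 7.133 mol; the sum is limited to 2 decimal places (3 s.f.).
Carrying full precision, 7.133 ÷ 15.742 = 0.453119044594… mol; 15.742 has 5 s.f., so the result keeps min(3, 5) = 3 s.f.
Rounded to 3 significant figures: 0.453 mol.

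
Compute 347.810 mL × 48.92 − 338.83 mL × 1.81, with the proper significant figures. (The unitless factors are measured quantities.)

1.640 × 10⁴ mL

347.810 × 48.92 = 17014.8652 → 1.701 × 10⁴ mL (4 s.f., last digit at the 10^1 place).
338.83 × 1.81 = 613.2823 → 613 mL (3 s.f., last digit at the 10^0 place).
Difference: 16401.5829 mL; keep the coarser place, 10^1.
Result: 1.640 × 10⁴ mL.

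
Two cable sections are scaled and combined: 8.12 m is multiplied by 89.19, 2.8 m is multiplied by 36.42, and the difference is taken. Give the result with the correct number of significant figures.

6.2 × 10^2 m

8.12 × 89.19 = 724.2228 → 724 m (3 s.f., last digit at the 10^0 place).
2.8 × 36.42 = 101.976 → 1.0 × 10^2 m (2 s.f., last digit at the 10^1 place).
Difference: 622.2468 m; keep the coarser place, 10^1.
Result: 6.2 × 10^2 m.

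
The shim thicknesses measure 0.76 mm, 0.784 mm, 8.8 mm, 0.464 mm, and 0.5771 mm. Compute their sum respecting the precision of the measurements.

0.76 mm + 0.784 mm + 8.8 mm + 0.464 mm + 0.5771 mm = 11.3851 mm.
Addition/subtraction keeps the fewest decimal places: 0.76 → 2 decimal places, 0.784 → 3 decimal places, 8.8 → 1 decimal place, 0.464 → 3 decimal places, 0.5771 → 4 decimal places; limit is 1.
Rounded to 1 decimal place: 11.4 mm.

11.4 mm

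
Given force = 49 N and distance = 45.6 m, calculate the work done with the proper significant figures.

work done = 49 N × 45.6 m = 2234.4 J.
49 has 2 significant figures; 45.6 has 3.
Division/multiplication keeps the fewest: 2 significant figures.
Rounded: 2.2 × 10^3 J.

2.2 × 10^3 J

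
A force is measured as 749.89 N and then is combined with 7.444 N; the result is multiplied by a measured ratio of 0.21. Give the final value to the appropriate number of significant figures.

749.89 N + 7.444 N = 757.334 N; the sum is limited to 2 decimal places (5 s.f.).
Carrying full precision, 757.334 × 0.21 = 159.04014 N; 0.21 has 2 s.f., so the result keeps min(5, 2) = 2 s.f.
Rounded to 2 significant figures: 1.6 × 10^2 N.

1.6 × 10^2 N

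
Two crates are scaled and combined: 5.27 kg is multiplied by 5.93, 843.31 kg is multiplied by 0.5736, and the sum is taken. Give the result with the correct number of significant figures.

515.0 kg

5.27 × 5.93 = 31.2511 → 31.3 kg (3 s.f., last digit at the 10^-1 place).
843.31 × 0.5736 = 483.722616 → 483.7 kg (4 s.f., last digit at the 10^-1 place).
Sum: 514.973716 kg; keep the coarser place, 10^-1.
Result: 515.0 kg.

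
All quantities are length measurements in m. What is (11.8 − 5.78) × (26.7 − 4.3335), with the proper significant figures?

11.8 − 5.78 = 6.02, limited to 1 d.p. → 2 s.f.; 26.7 − 4.3335 = 22.3665, limited to 1 d.p. → 3 s.f.
Carrying full precision, 6.02 × 22.3665 = 134.64633; keep min(2, 3) = 2 s.f.
Rounded to 2 significant figures: 1.3 × 10^2 m².

1.3 × 10^2 m²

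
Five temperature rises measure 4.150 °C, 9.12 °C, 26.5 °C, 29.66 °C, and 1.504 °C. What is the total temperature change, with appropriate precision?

4.150 °C + 9.12 °C + 26.5 °C + 29.66 °C + 1.504 °C = 70.934 °C.
Addition/subtraction keeps the fewest decimal places: 4.150 → 3 decimal places, 9.12 → 2 decimal places, 26.5 → 1 decimal place, 29.66 → 2 decimal places, 1.504 → 3 decimal places; limit is 1.
Rounded to 1 decimal place: 70.9 °C.

70.9 °C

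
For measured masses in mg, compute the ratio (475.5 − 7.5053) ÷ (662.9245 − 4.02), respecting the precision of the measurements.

0.7103

475.5 − 7.5053 = 467.9947, limited to 1 d.p. → 4 s.f.; 662.9245 − 4.02 = 658.9045, limited to 2 d.p. → 5 s.f.
Carrying full precision, 467.9947 ÷ 658.9045 = 0.71026180577…; keep min(4, 5) = 4 s.f.
Rounded to 4 significant figures: 0.7103.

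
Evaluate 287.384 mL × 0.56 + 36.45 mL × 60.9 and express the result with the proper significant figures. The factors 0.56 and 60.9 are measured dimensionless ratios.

287.384 × 0.56 = 160.93504 → 1.6 × 10² mL (2 s.f., last digit at the 10^1 place).
36.45 × 60.9 = 2219.805 → 2.22 × 10³ mL (3 s.f., last digit at the 10^1 place).
Sum: 2380.74004 mL; keep the coarser place, 10^1.
Result: 2.38 × 10³ mL.

2.38 × 10³ mL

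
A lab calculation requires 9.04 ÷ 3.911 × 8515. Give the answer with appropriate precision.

1.97 × 10^4

9.04 ÷ 3.911 × 8515 = 19681.8205063…
Multiplication/division keeps the fewest significant figures: 9.04 → 3 s.f., 3.911 → 4 s.f., 8515 → 4 s.f.; limit is 3.
Rounded to 3 significant figures: 1.97 × 10^4.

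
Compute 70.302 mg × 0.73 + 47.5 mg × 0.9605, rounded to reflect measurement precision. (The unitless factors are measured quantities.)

70.302 × 0.73 = 51.32046 → 51 mg (2 s.f., last digit at the 10^0 place).
47.5 × 0.9605 = 45.62375 → 45.6 mg (3 s.f., last digit at the 10^-1 place).
Sum: 96.94421 mg; keep the coarser place, 10^0.
Result: 97 mg.

97 mg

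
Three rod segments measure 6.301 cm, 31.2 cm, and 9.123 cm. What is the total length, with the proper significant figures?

46.6 cm

6.301 cm + 31.2 cm + 9.123 cm = 46.624 cm.
Addition/subtraction keeps the fewest decimal places: 6.301 → 3 decimal places, 31.2 → 1 decimal place, 9.123 → 3 decimal places; limit is 1.
Rounded to 1 decimal place: 46.6 cm.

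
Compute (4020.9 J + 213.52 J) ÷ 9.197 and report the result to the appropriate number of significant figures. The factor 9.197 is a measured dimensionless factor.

4020.9 J + 213.52 J = 4234.42 J; the sum is limited to 1 decimal place (5 s.f.).
Carrying full precision, 4234.42 ÷ 9.197 = 460.41317821… J; 9.197 has 4 s.f., so the result keeps min(5, 4) = 4 s.f.
Rounded to 4 significant figures: 460.4 J.

460.4 J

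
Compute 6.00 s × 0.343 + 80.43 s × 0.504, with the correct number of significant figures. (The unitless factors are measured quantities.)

6.00 × 0.343 = 2.058 → 2.06 s (3 s.f., last digit at the 10^-2 place).
80.43 × 0.504 = 40.53672 → 40.5 s (3 s.f., last digit at the 10^-1 place).
Sum: 42.59472 s; keep the coarser place, 10^-1.
Result: 42.6 s.

42.6 s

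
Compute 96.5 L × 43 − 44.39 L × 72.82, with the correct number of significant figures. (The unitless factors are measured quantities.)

9 × 10^2 L

96.5 × 43 = 4149.5 → 4.1 × 10^3 L (2 s.f., last digit at the 10^2 place).
44.39 × 72.82 = 3232.4798 → 3232 L (4 s.f., last digit at the 10^0 place).
Difference: 917.0202 L; keep the coarser place, 10^2.
Result: 9 × 10^2 L.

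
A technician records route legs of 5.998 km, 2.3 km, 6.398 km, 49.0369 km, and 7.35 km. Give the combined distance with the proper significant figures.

5.998 km + 2.3 km + 6.398 km + 49.0369 km + 7.35 km = 71.0829 km.
Addition/subtraction keeps the fewest decimal places: 5.998 → 3 decimal places, 2.3 → 1 decimal place, 6.398 → 3 decimal places, 49.0369 → 4 decimal places, 7.35 → 2 decimal places; limit is 1.
Rounded to 1 decimal place: 71.1 km.

71.1 km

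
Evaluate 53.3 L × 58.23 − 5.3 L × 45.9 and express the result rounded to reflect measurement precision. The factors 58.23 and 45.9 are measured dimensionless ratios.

2.86 × 10³ L

53.3 × 58.23 = 3103.659 → 3.10 × 10³ L (3 s.f., last digit at the 10^1 place).
5.3 × 45.9 = 243.27 → 2.4 × 10² L (2 s.f., last digit at the 10^1 place).
Difference: 2860.389 L; keep the coarser place, 10^1.
Result: 2.86 × 10³ L.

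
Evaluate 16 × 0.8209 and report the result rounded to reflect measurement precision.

16 × 0.8209 = 13.1344
Multiplication/division keeps the fewest significant figures: 16 → 2 s.f., 0.8209 → 4 s.f.; limit is 2.
Rounded to 2 significant figures: 13.

13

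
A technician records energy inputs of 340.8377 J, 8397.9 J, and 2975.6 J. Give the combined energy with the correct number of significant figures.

11714.3 J

340.8377 J + 8397.9 J + 2975.6 J = 11714.3377 J.
Addition/subtraction keeps the fewest decimal places: 340.8377 → 4 decimal places, 8397.9 → 1 decimal place, 2975.6 → 1 decimal place; limit is 1.
Rounded to 1 decimal place: 11714.3 J.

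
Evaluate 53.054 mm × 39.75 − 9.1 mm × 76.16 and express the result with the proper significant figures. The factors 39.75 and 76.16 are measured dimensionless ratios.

1.42 × 10^3 mm

53.054 × 39.75 = 2108.8965 → 2109 mm (4 s.f., last digit at the 10^0 place).
9.1 × 76.16 = 693.056 → 6.9 × 10^2 mm (2 s.f., last digit at the 10^1 place).
Difference: 1415.8405 mm; keep the coarser place, 10^1.
Result: 1.42 × 10^3 mm.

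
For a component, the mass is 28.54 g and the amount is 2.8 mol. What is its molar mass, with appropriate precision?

10. g/mol

molar mass = 28.54 g ÷ 2.8 mol = 10.1928571429… g/mol.
28.54 has 4 significant figures; 2.8 has 2.
Division/multiplication keeps the fewest: 2 significant figures.
Rounded: 10. g/mol.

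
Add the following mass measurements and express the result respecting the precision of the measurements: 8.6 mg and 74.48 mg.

83.1 mg

8.6 mg + 74.48 mg = 83.08 mg.
Addition/subtraction keeps the fewest decimal places: 8.6 → 1 decimal place, 74.48 → 2 decimal places; limit is 1.
Rounded to 1 decimal place: 83.1 mg.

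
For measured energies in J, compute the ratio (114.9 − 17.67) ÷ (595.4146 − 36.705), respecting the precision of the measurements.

114.9 − 17.67 = 97.23, limited to 1 d.p. → 3 s.f.; 595.4146 − 36.705 = 558.7096, limited to 3 d.p. → 6 s.f.
Carrying full precision, 97.23 ÷ 558.7096 = 0.174026005639…; keep min(3, 6) = 3 s.f.
Rounded to 3 significant figures: 0.174.

0.174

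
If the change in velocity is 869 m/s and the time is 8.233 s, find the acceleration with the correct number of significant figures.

106 m/s²

acceleration = 869 m/s ÷ 8.233 s = 105.550832017… m/s².
869 has 3 significant figures; 8.233 has 4.
Division/multiplication keeps the fewest: 3 significant figures.
Rounded: 106 m/s².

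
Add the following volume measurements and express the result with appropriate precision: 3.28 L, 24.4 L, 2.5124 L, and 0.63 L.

30.8 L

3.28 L + 24.4 L + 2.5124 L + 0.63 L = 30.8224 L.
Addition/subtraction keeps the fewest decimal places: 3.28 → 2 decimal places, 24.4 → 1 decimal place, 2.5124 → 4 decimal places, 0.63 → 2 decimal places; limit is 1.
Rounded to 1 decimal place: 30.8 L.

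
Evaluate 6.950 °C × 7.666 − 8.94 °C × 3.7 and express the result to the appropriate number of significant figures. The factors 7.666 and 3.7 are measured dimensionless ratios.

2.0 × 10¹ °C

6.950 × 7.666 = 53.2787 → 53.28 °C (4 s.f., last digit at the 10^-2 place).
8.94 × 3.7 = 33.078 → 33 °C (2 s.f., last digit at the 10^0 place).
Difference: 20.2007 °C; keep the coarser place, 10^0.
Result: 2.0 × 10¹ °C.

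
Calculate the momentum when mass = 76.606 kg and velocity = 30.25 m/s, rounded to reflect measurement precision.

momentum = 76.606 kg × 30.25 m/s = 2317.3315 kg·m/s.
76.606 has 5 significant figures; 30.25 has 4.
Division/multiplication keeps the fewest: 4 significant figures.
Rounded: 2317 kg·m/s.

2317 kg·m/s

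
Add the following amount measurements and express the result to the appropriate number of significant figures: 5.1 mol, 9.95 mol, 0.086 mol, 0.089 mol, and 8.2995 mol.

5.1 mol + 9.95 mol + 0.086 mol + 0.089 mol + 8.2995 mol = 23.5245 mol.
Addition/subtraction keeps the fewest decimal places: 5.1 → 1 decimal place, 9.95 → 2 decimal places, 0.086 → 3 decimal places, 0.089 → 3 decimal places, 8.2995 → 4 decimal places; limit is 1.
Rounded to 1 decimal place: 23.5 mol.

23.5 mol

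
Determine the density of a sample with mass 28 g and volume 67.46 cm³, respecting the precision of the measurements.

0.42 g/cm³

density = 28 g ÷ 67.46 cm³ = 0.415060776757… g/cm³.
28 has 2 significant figures; 67.46 has 4.
Division/multiplication keeps the fewest: 2 significant figures.
Rounded: 0.42 g/cm³.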